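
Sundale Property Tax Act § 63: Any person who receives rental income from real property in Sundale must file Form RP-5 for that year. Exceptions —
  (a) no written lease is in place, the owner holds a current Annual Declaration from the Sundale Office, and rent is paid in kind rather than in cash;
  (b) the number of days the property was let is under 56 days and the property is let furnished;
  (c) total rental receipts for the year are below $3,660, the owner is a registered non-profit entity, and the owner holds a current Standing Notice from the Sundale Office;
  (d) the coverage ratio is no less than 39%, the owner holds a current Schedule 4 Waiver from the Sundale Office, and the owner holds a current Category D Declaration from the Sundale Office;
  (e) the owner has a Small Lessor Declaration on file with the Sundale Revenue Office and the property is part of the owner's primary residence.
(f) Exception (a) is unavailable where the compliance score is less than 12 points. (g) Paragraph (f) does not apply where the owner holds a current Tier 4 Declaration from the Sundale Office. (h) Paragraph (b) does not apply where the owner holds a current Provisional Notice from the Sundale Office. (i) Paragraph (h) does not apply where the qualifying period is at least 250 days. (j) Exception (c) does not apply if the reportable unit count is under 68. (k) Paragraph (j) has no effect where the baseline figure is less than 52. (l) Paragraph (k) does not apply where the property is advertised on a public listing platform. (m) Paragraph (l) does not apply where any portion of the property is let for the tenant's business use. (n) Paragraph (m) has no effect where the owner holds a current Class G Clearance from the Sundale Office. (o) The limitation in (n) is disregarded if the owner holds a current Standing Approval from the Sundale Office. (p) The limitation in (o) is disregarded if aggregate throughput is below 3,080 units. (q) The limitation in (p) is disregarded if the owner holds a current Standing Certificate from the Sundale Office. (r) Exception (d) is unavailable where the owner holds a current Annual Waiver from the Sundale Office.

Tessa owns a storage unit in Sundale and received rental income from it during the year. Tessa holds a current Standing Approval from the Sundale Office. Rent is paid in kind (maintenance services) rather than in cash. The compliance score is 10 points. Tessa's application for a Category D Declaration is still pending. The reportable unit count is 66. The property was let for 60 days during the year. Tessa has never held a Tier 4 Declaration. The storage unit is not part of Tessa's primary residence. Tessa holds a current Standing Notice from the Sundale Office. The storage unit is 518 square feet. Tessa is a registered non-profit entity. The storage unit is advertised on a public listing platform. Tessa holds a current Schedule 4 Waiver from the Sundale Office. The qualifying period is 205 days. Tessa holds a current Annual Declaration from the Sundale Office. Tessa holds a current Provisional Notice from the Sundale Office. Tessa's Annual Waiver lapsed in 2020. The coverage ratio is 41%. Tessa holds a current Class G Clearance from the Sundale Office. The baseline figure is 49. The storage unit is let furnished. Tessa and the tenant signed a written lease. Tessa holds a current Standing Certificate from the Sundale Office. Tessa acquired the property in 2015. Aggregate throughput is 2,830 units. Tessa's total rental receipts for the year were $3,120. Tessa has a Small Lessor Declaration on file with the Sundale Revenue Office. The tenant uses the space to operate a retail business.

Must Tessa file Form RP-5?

No — exception (c) applies; Tessa is not required to file Form RP-5.

Exception (a) fails — a written lease is in place.
Exception (b) requires that the number of days the property was let is under 56 days; but the number of days the property was let is 60 days, not under 56 days, so (b) is unavailable.
All of (c)'s requirements are met (total rental receipts for the year are $3,120, below the $3,660 limit; Tessa is a registered non-profit; a current Standing Notice is held). Considering the limiting provisions: (j) is engaged (the reportable unit count is 66, under the 68 limit), but yields to (k): (k) operates — the baseline figure is 49, less than the 52 limit. (l) would limit (k) — the property is publicly advertised — but (m) sets (l) aside: (m) operates against (l): the space is let for business use. (n) is engaged (a current Class G Clearance is held), but is itself disapplied by (o): (o) is triggered — a current Standing Approval is held. (p) would limit (o) — aggregate throughput is 2,830 units, below the 3,080 units limit — but (q) sets (p) aside: (q) is engaged — a current Standing Certificate is held. So (c) applies.
Exception (d) fails — no current Category D Declaration is held.
Exception (e) does not apply: the storage unit is not part of the primary residence.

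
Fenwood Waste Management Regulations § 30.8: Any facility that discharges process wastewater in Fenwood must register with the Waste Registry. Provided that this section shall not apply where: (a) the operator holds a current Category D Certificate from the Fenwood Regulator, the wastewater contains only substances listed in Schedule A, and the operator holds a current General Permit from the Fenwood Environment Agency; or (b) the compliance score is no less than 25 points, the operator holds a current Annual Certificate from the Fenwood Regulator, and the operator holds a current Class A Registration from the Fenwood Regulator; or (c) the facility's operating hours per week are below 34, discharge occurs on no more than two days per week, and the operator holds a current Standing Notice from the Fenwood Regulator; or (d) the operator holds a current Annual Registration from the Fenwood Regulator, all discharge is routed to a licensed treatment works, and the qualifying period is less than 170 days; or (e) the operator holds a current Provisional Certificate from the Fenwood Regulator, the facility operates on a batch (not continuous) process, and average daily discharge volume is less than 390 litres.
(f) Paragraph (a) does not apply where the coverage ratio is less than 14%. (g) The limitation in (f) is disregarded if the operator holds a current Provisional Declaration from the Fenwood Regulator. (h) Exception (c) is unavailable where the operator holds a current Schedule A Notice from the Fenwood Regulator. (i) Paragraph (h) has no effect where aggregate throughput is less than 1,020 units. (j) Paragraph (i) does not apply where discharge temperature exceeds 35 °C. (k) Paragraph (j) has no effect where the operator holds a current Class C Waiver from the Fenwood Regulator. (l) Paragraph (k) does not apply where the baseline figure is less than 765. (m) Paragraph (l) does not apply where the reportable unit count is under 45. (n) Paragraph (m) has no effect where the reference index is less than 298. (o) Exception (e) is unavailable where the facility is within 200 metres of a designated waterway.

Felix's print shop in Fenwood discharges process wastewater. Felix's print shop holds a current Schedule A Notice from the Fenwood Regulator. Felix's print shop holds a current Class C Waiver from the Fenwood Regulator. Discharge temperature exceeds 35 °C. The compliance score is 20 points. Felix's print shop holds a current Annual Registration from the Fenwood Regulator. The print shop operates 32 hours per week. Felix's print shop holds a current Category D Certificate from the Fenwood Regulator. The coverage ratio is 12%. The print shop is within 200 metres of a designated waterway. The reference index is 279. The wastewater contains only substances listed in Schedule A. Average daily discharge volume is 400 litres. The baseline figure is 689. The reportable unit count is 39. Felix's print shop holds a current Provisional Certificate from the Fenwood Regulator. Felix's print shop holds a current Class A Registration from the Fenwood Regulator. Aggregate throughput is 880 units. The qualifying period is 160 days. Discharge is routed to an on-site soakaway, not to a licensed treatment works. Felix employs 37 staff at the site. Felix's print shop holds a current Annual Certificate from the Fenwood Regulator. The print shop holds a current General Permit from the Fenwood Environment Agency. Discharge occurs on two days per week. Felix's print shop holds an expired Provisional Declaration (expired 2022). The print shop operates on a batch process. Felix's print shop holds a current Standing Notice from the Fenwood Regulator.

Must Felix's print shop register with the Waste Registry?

Yes — Felix's print shop must register with the Waste Registry.

Exception (a)'s conditions are all satisfied: a current Category D Certificate is held; the wastewater is Schedule-A-only; a current General Permit is held. However, paragraphs (f)–(g) must be considered: (f) is triggered — the coverage ratio is 12%, less than the 14% limit. (g), which would lift (f), is not engaged — the Provisional Declaration is not current. Exception (a) does not apply.
Exception (b) requires that the compliance score is no less than 25 points; but the compliance score is 20 points, short of 25 points, so (b) is unavailable.
All of (c)'s requirements are met (the facility's operating hours per week are 32, below the 34 limit; discharge occurs on no more than two days per week; a current Standing Notice is held). However, paragraphs (h)–(n) must be considered: (h) operates against (c): a current Schedule A Notice is held. (i) is engaged (aggregate throughput is 880 units, less than the 1,020 units limit), but is overridden by (j): (j) operates against (i): discharge temperature exceeds 35 °C. (k) would limit (j) — a current Class C Waiver is held — but (l) sets (k) aside: (l) applies — the baseline figure is 689, less than the 765 limit. (m) would limit (l) — the reportable unit count is 39, under the 45 limit — but (n) sets (m) aside: (n) applies — the reference index is 279, less than the 298 limit. (c) is therefore removed.
Exception (d) does not apply: discharge is not routed to a licensed treatment works.
Exception (e) does not apply: average daily discharge volume is 400 litres, not less than 390 litres.
None of the exceptions is available; § 30.8 applies in full.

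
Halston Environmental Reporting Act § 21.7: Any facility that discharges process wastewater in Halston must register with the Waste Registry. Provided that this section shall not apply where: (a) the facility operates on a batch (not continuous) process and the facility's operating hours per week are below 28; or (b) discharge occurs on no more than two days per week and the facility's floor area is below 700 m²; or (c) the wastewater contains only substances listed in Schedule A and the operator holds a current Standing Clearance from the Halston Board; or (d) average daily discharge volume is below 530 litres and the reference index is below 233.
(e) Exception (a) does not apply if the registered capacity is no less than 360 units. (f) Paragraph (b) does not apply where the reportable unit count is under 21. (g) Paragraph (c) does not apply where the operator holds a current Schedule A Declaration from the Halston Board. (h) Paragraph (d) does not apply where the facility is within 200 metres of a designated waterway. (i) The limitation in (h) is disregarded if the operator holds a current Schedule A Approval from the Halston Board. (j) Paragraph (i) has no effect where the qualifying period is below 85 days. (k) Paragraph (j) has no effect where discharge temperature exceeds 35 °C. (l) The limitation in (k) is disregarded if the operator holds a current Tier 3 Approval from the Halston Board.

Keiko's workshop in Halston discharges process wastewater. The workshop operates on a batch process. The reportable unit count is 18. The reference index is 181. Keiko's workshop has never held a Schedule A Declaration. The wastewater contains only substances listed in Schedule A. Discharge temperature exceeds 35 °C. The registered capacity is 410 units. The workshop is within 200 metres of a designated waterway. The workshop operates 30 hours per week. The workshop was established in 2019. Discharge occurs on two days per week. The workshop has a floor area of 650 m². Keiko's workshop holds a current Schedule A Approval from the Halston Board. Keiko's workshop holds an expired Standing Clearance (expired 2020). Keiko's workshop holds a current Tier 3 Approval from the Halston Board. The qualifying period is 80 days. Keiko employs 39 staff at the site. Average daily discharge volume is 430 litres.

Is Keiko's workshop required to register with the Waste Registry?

Exception (a) does not apply: the facility's operating hours per week are 30, not below 28.
Exception (b): discharge occurs on no more than two days per week; the facility's floor area is 650 m², below the 700 m² limit — every condition holds. However, paragraph (f) must be considered: (f) is engaged — the reportable unit count is 18, under the 21 limit. Exception (b) does not apply.
Exception (c) fails — no current Standing Clearance is held.
All of (d)'s requirements are met (average daily discharge volume is 430 litres, below the 530 litres limit; the reference index is 181, below the 233 limit). But: (h) operates against (d): the workshop is within 200 m of a designated waterway. (i) would limit (h) — a current Schedule A Approval is held — but (j) sets (i) aside: (j) operates — the qualifying period is 80 days, below the 85 days limit. (k) is engaged (discharge temperature exceeds 35 °C), but yields to (l): (l) operates against (k): a current Tier 3 Approval is held. Exception (d) does not apply.
None of the exceptions is available; § 21.7 applies in full.

Yes — Keiko's workshop must register with the Waste Registry.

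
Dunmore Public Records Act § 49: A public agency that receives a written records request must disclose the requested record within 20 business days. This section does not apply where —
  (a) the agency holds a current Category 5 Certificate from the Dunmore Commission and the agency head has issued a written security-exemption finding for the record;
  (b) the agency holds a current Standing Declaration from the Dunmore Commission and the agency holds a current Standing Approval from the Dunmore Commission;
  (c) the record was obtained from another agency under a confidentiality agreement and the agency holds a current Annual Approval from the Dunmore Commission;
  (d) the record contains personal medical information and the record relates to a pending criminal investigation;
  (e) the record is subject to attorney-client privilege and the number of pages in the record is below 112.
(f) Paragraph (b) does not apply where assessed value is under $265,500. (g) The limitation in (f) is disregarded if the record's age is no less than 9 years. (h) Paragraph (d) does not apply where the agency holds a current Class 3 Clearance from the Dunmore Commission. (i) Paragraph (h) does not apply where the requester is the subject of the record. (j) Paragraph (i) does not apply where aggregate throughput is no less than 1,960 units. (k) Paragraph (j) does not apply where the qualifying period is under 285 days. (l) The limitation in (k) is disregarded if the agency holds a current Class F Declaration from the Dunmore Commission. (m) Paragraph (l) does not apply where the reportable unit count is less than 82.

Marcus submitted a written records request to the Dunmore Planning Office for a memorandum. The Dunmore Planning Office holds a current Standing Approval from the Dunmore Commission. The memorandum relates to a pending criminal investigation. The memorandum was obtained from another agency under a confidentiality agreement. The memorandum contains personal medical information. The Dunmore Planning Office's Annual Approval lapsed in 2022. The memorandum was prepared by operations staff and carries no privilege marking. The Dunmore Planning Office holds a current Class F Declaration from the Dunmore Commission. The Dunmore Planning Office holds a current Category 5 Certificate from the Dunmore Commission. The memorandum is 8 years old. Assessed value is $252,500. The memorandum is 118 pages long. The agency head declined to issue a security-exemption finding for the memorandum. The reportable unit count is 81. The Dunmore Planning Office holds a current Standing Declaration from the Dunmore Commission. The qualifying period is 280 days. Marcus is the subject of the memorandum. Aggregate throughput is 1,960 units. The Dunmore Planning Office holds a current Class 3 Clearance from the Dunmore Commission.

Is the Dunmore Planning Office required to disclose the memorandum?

No — exception (d) applies; the Dunmore Planning Office is not required to disclose the memorandum.

Exception (a) does not apply: the agency head declined to issue a security-exemption finding.
All of (b)'s requirements are met (a current Standing Declaration is held; a current Standing Approval is held). But applying paragraphs (f)–(g): (f) operates — assessed value is $252,500, under the $265,500 limit. (g), which would lift (f), is inapplicable — the record's age is 8 years, short of 9 years. (b) is therefore removed.
Exception (c) fails — there is no Annual Approval in force.
Exception (d) is satisfied on its face — the memorandum contains personal medical information; the memorandum relates to a pending investigation. Under paragraphs (h)–(m): (h) applies (a current Class 3 Clearance is held), but is itself disapplied by (i): (i) is triggered — Marcus is the subject of the memorandum. (j) is engaged (aggregate throughput is 1,960 units, meeting the 1,960 units threshold), but is overridden by (k): (k) operates — the qualifying period is 280 days, under the 285 days limit. (l) would limit (k) — a current Class F Declaration is held — but (m) sets (l) aside: (m) is triggered — the reportable unit count is 81, less than the 82 limit. Exception (d) stands.
Exception (e) requires that the record is subject to attorney-client privilege; but the memorandum carries no privilege marking, so (e) is unavailable.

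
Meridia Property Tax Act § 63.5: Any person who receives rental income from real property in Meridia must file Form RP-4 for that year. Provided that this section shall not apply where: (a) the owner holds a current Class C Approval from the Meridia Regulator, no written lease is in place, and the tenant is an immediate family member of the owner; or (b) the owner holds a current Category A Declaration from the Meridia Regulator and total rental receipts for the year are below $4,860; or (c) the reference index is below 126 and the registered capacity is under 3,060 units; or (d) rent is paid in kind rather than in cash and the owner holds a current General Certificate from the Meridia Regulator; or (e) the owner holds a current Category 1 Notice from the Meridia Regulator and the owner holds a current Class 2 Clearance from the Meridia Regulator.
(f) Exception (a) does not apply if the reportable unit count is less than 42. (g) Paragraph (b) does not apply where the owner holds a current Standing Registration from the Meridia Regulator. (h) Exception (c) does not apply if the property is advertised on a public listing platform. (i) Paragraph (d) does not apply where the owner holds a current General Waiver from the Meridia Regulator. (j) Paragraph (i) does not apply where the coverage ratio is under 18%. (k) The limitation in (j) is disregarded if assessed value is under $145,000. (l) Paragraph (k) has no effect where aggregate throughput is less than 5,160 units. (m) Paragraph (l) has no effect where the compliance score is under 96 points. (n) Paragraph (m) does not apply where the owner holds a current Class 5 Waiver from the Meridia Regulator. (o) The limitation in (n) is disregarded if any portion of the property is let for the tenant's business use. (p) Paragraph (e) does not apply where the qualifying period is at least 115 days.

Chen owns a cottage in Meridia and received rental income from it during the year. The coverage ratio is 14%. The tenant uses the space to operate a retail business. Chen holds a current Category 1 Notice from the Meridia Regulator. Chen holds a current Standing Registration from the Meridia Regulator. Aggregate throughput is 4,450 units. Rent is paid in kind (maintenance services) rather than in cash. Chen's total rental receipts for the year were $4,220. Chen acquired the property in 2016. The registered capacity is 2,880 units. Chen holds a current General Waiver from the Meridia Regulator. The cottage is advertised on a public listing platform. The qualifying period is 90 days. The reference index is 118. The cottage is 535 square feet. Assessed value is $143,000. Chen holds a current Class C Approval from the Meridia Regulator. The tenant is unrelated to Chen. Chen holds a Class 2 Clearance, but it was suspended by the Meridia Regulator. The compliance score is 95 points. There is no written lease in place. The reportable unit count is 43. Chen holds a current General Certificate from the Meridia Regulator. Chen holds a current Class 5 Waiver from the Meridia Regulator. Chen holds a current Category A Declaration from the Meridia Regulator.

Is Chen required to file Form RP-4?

Yes — Chen must file Form RP-4.

Exception (a) does not apply: the tenant is unrelated to the owner.
Exception (b): a current Category A Declaration is held; total rental receipts for the year are $4,220, below the $4,860 limit — every condition holds. Turning to paragraph (g): (g) applies — a current Standing Registration is held. (b) is therefore removed.
All of (c)'s requirements are met (the reference index is 118, below the 126 limit; the registered capacity is 2,880 units, under the 3,060 units limit). However, paragraph (h) must be considered: (h) applies — the property is publicly advertised. So (c) is unavailable.
Exception (d): rent is paid in kind; a current General Certificate is held — every condition holds. However, paragraphs (i)–(o) must be considered: (i) operates — a current General Waiver is held. (j) would limit (i) — the coverage ratio is 14%, under the 18% limit — but (k) sets (j) aside: (k) is engaged — assessed value is $143,000, under the $145,000 limit. (l) applies (aggregate throughput is 4,450 units, less than the 5,160 units limit), but yields to (m): (m) applies — the compliance score is 95 points, under the 96 points limit. (n) operates (a current Class 5 Waiver is held), but is set aside by (o): (o) applies — the space is let for business use. (d) is therefore removed.
Exception (e) does not apply: there is no Class 2 Clearance in force.
No exception displaces § 63.5.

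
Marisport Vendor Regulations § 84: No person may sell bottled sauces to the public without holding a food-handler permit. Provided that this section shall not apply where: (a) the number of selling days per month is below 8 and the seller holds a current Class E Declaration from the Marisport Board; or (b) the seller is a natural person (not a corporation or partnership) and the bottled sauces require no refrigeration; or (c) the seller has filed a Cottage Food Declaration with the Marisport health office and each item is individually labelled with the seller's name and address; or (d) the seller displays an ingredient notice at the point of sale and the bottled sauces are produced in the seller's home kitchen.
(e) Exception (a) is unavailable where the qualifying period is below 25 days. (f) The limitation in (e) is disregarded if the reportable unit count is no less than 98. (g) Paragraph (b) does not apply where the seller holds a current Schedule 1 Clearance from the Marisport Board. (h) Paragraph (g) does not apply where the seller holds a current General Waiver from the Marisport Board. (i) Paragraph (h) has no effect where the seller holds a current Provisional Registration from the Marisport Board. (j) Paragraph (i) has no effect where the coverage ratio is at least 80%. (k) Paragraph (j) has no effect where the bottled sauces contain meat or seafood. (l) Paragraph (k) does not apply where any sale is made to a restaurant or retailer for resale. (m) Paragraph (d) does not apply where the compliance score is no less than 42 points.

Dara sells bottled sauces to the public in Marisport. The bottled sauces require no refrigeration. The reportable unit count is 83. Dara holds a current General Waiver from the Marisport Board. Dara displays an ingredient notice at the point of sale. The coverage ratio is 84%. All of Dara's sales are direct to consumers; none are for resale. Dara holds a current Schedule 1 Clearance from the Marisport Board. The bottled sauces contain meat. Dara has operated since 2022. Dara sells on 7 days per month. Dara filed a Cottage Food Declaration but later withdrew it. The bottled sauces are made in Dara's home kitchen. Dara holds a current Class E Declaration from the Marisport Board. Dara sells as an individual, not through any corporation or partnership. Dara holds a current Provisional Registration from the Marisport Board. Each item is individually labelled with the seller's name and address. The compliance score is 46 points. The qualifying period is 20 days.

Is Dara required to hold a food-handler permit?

Exception (a) is satisfied on its face — the number of selling days per month is 7, below the 8 limit; a current Class E Declaration is held. However, paragraphs (e)–(f) must be considered: (e) operates — the qualifying period is 20 days, below the 25 days limit. (f) is not engaged (the reportable unit count is 83, short of 98), so (e) stands. (a) is therefore removed.
All of (b)'s requirements are met (the seller is a natural person; the bottled sauces are shelf-stable). But applying paragraphs (g)–(l): (g) operates — a current Schedule 1 Clearance is held. (h) is engaged (a current General Waiver is held), but is overridden by (i): (i) operates against (h): a current Provisional Registration is held. (j) would limit (i) — the coverage ratio is 84%, meeting the 80% threshold — but (k) sets (j) aside: (k) is engaged — the bottled sauces contain meat. (l), which would lift (k), is inapplicable — no sales are for resale. (b) is therefore removed.
Exception (c) requires that the seller has filed a Cottage Food Declaration with the Marisport health office; but the Cottage Food Declaration was withdrawn, so (c) is unavailable.
Exception (d) is satisfied on its face — an ingredient notice is displayed; the bottled sauces are home-kitchen produced. Turning to paragraph (m): (m) operates against (d): the compliance score is 46 points, meeting the 42 points threshold. (d) is therefore removed.
None of the exceptions is available; § 84 applies in full.

Yes — Dara must hold a food-handler permit.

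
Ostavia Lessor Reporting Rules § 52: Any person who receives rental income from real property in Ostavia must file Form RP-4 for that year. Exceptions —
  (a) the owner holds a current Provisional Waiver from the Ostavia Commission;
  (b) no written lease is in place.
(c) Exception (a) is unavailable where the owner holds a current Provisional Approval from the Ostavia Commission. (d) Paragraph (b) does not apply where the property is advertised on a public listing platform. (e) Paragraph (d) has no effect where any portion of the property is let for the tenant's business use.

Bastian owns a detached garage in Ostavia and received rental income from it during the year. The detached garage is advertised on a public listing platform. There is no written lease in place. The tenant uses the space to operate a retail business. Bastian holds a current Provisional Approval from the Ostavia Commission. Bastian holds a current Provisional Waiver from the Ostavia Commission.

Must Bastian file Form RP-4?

No — exception (b) applies; Bastian is not required to file Form RP-4.

Exception (a)'s conditions are all satisfied: a current Provisional Waiver is held. But: (c) is triggered — a current Provisional Approval is held. Exception (a) does not apply.
Exception (b): there is no written lease — every condition holds. Applying paragraphs (d)–(e): (d) applies (the property is publicly advertised), but is overridden by (e): (e) is triggered — the space is let for business use. So (b) applies.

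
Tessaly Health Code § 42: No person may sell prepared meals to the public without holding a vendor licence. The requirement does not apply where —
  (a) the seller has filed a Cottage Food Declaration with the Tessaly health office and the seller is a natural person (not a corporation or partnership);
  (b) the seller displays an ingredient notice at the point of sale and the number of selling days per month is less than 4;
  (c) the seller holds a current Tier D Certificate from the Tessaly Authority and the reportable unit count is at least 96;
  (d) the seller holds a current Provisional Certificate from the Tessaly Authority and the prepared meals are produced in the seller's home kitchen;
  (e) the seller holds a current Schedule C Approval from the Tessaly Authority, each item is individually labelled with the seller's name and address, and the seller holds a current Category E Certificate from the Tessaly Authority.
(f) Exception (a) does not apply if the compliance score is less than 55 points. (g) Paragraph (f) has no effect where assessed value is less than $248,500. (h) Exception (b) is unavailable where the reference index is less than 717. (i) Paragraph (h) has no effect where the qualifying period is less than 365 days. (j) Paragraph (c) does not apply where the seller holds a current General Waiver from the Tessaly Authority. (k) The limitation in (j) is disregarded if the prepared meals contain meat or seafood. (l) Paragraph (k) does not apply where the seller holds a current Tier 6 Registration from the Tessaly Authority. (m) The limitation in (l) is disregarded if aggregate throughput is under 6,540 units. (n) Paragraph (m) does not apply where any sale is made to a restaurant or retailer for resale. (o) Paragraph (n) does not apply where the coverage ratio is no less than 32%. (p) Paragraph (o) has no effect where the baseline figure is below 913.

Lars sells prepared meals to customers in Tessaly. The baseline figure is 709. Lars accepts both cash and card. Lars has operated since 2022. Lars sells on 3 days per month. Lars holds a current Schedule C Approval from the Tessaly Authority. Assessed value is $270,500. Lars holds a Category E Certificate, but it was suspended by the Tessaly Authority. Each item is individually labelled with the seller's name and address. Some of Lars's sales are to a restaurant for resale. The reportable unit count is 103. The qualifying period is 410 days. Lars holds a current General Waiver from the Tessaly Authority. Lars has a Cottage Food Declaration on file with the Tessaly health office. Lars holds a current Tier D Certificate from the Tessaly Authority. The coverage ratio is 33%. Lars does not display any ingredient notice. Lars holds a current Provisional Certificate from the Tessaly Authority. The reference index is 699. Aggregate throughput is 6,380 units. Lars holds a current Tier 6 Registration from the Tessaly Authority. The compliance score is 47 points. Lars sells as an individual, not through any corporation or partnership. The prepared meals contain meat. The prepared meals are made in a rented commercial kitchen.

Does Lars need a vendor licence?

Exception (a)'s conditions are all satisfied: a Cottage Food Declaration is on file; the seller is a natural person. Turning to paragraphs (f)–(g): (f) operates against (a): the compliance score is 47 points, less than the 55 points limit. (g), which would lift (f), does not operate here — assessed value is $270,500, not less than $248,500. Exception (a) does not apply.
Exception (b) does not apply: no ingredient notice is displayed.
Exception (c): a current Tier D Certificate is held; the reportable unit count is 103, meeting the 96 threshold — every condition holds. But: (j) operates against (c): a current General Waiver is held. (k) would limit (j) — the prepared meals contain meat — but (l) sets (k) aside: (l) operates against (k): a current Tier 6 Registration is held. (m) would limit (l) — aggregate throughput is 6,380 units, under the 6,540 units limit — but (n) sets (m) aside: (n) operates against (m): some sales are to a restaurant for resale. (o) would limit (n) — the coverage ratio is 33%, meeting the 32% threshold — but (p) sets (o) aside: (p) is triggered — the baseline figure is 709, below the 913 limit. Exception (c) does not apply.
Exception (d) fails — the prepared meals are made in a commercial kitchen, not a home kitchen.
Exception (e) does not apply: no current Category E Certificate is held.
No exception is made out. Lars falls within the general rule.

Yes — Lars must hold a vendor licence.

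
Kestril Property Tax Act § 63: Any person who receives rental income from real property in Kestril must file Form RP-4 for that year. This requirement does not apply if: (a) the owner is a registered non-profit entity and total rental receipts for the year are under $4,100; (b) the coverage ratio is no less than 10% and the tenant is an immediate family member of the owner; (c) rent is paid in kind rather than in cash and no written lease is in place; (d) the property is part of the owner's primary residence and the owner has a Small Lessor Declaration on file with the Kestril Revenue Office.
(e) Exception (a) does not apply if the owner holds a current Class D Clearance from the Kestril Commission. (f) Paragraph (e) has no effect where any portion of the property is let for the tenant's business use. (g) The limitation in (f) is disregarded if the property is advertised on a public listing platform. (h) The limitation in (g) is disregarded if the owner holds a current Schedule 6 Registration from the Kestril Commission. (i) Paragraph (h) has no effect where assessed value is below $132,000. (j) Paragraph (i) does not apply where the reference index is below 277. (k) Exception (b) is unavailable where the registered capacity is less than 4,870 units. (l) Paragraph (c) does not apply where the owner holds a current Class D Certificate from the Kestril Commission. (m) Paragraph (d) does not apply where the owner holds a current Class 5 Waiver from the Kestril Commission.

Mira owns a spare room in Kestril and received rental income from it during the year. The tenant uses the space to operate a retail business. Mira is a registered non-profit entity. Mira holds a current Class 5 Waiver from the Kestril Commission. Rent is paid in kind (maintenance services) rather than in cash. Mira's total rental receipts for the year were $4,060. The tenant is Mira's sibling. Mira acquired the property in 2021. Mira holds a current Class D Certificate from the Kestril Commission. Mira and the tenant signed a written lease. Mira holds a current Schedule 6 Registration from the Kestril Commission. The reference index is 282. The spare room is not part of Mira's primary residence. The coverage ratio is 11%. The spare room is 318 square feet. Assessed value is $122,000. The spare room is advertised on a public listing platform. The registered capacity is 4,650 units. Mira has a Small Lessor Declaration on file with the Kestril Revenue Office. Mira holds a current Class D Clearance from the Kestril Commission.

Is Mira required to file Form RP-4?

Exception (a): Mira is a registered non-profit; total rental receipts for the year are $4,060, under the $4,100 limit — every condition holds. However, paragraphs (e)–(j) must be considered: (e) operates against (a): a current Class D Clearance is held. (f) applies (the space is let for business use), but yields to (g): (g) operates against (f): the property is publicly advertised. (h) would limit (g) — a current Schedule 6 Registration is held — but (i) sets (h) aside: (i) operates — assessed value is $122,000, below the $132,000 limit. (j), which would lift (i), is not engaged — the reference index is 282, not below 277. (a) is therefore removed.
Exception (b)'s conditions are all satisfied: the coverage ratio is 11%, meeting the 10% threshold; the tenant is an immediate family member. But applying paragraph (k): (k) operates against (b): the registered capacity is 4,650 units, less than the 4,870 units limit. (b) is therefore removed.
Exception (c) fails — a written lease is in place.
Exception (d) does not apply: the spare room is not part of the primary residence.
No exception applies. The general rule governs.

Yes — Mira must file Form RP-4.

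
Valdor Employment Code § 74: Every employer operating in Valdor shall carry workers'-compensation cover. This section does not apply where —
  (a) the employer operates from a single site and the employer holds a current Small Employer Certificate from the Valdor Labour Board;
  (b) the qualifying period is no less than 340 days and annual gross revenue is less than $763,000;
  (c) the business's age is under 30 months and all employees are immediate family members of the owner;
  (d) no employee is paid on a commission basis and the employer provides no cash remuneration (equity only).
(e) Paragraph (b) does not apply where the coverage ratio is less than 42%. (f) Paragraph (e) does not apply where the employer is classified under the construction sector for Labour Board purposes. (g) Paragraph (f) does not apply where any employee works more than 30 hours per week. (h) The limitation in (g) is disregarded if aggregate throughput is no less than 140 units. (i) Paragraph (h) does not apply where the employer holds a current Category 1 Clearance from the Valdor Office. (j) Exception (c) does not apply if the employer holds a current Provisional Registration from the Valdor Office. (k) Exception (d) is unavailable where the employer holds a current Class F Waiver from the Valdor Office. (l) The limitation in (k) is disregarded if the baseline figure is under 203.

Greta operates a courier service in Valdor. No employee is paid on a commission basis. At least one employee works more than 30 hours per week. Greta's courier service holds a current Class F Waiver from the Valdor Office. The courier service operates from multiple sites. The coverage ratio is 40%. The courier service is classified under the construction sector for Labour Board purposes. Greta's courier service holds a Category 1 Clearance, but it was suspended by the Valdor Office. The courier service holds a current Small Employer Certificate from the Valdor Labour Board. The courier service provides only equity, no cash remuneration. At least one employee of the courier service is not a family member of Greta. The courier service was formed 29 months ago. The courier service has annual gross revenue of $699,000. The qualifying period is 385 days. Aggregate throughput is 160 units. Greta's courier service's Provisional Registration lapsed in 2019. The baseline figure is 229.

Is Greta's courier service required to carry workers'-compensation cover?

No — exception (b) applies; Greta's courier service is not required to carry workers'-compensation cover.

Exception (a) requires that the employer operates from a single site; but the employer operates from multiple sites, so (a) is unavailable.
Exception (b) is satisfied on its face — the qualifying period is 385 days, meeting the 340 days threshold; annual gross revenue is $699,000, less than the $763,000 limit. Considering the limiting provisions: (e) is triggered (the coverage ratio is 40%, less than the 42% limit), but is overridden by (f): (f) is engaged — the courier service is classified under the construction sector. (g) is engaged (at least one employee exceeds 30 hours/week), but is overridden by (h): (h) operates against (g): aggregate throughput is 160 units, meeting the 140 units threshold. (i) does not operate here (there is no Category 1 Clearance in force), so (h) stands. Exception (b) stands.
Exception (c) fails — at least one employee is not a family member.
All of (d)'s requirements are met (no employee is paid on commission; remuneration is equity-only). But applying paragraphs (k)–(l): (k) is engaged — a current Class F Waiver is held. (l) is not engaged (the baseline figure is 229, not under 203), so (k) stands. (d) is therefore removed.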